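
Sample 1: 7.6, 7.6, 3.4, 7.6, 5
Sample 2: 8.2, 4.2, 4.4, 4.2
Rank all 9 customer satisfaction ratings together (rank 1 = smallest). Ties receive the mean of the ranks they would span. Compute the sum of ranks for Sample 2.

18

Sorted (ascending): 3.4, 4.2, 4.2, 4.4, 5, 7.6, 7.6, 7.6, 8.2
The 2 values of 4.2 occupy positions 2–3 → average rank (2+3)/2 = 2.5.
The 3 values of 7.6 occupy positions 6–8 → average rank 7.
Sample 2 values → pooled ranks: 8.2→9, 4.2→2.5, 4.4→4, 4.2→2.5
Rank sum = 9 + 2.5 + 4 + 2.5 = 18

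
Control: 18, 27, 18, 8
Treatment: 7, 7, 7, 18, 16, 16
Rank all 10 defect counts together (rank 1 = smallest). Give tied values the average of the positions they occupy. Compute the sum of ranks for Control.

Sorted (ascending): 7, 7, 7, 8, 16, 16, 18, 18, 18, 27
The 3 values of 7 occupy positions 1–3 → average rank 2.
The 2 values of 16 occupy positions 5–6 → average rank (5+6)/2 = 5.5.
The 3 values of 18 occupy positions 7–9 → average rank 8.
Control values → pooled ranks: 18→8, 27→10, 18→8, 8→4
Rank sum = 8 + 10 + 8 + 4 = 30

30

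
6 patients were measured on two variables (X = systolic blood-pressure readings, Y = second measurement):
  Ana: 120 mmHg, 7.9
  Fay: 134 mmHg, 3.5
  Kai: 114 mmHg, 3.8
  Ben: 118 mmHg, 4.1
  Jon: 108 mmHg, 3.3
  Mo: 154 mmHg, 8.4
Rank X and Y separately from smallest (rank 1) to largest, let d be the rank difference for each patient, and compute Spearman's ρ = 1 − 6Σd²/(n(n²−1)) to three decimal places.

0.657

Ranks of variable 1: 4, 5, 2, 3, 1, 6
Ranks of variable 2: 5, 2, 3, 4, 1, 6
d = r₁ − r₂: -1, 3, -1, -1, 0, 0
d²: 1, 9, 1, 1, 0, 0; Σd² = 12
ρ = 1 − 6·12/(6·35) = 1 − 72/210 = 0.657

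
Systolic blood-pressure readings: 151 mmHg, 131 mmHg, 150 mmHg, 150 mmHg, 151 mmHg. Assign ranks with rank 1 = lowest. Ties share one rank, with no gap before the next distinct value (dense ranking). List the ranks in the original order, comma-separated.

3, 1, 2, 2, 3

Sorted (ascending): 131, 150, 150, 151, 151
The 2 values of 150 share dense rank 2.
The 2 values of 151 share dense rank 3.
Remaining distinct values take the next consecutive integers.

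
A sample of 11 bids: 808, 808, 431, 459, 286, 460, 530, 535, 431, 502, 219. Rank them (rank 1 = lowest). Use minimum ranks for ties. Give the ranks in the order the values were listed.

Sorted (ascending): 219, 286, 431, 431, 459, 460, 502, 530, 535, 808, 808
The 2 values of 431 occupy positions 3–4 → each gets rank 3.
The 2 values of 808 occupy positions 10–11 → each gets rank 10.

10, 10, 3, 5, 2, 6, 8, 9, 3, 7, 1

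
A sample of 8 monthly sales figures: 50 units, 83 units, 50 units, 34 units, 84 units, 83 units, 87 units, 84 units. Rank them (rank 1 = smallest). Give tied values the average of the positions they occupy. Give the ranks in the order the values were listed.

Sorted (ascending): 34, 50, 50, 83, 83, 84, 84, 87
The 2 values of 50 occupy positions 2–3 → average rank (2+3)/2 = 2.5.
The 2 values of 83 occupy positions 4–5 → average rank (4+5)/2 = 4.5.
The 2 values of 84 occupy positions 6–7 → average rank (6+7)/2 = 6.5.

2.5, 4.5, 2.5, 1, 6.5, 4.5, 8, 6.5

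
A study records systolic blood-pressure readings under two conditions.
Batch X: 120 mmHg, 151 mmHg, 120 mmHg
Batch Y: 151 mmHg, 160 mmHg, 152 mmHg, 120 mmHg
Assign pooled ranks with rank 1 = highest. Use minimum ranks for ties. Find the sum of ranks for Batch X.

13

Sorted (descending): 160, 152, 151, 151, 120, 120, 120
The 2 values of 151 occupy positions 3–4 → each gets rank 3.
The 3 values of 120 occupy positions 5–7 → each gets rank 5.
Batch X values → pooled ranks: 120→5, 151→3, 120→5
Rank sum = 5 + 3 + 5 = 13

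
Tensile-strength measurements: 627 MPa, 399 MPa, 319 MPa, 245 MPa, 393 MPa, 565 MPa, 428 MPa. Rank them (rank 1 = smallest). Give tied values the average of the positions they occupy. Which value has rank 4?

399

Sorted (ascending): 245, 319, 393, 399, 428, 565, 627
No ties — each value takes its position as its rank.
Rank 4 → value 399.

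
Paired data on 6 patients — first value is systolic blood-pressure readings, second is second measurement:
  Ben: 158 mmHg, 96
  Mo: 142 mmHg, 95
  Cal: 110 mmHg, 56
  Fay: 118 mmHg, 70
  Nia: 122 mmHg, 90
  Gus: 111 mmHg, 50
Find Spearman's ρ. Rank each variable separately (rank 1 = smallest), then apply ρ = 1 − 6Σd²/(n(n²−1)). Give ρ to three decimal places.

Ranks of variable 1: 6, 5, 1, 3, 4, 2
Ranks of variable 2: 6, 5, 2, 3, 4, 1
d = r₁ − r₂: 0, 0, -1, 0, 0, 1
d²: 0, 0, 1, 0, 0, 1; Σd² = 2
ρ = 1 − 6·2/(6·35) = 1 − 12/210 = 0.943

0.943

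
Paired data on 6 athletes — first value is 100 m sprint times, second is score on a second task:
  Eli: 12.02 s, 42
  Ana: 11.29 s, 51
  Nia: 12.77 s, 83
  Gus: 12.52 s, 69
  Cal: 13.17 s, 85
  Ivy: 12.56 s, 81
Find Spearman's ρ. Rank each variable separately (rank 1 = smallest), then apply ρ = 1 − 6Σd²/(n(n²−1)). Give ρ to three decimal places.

Ranks of variable 1: 2, 1, 5, 3, 6, 4
Ranks of variable 2: 1, 2, 5, 3, 6, 4
d = r₁ − r₂: 1, -1, 0, 0, 0, 0
d²: 1, 1, 0, 0, 0, 0; Σd² = 2
ρ = 1 − 6·2/(6·35) = 1 − 12/210 = 0.943

0.943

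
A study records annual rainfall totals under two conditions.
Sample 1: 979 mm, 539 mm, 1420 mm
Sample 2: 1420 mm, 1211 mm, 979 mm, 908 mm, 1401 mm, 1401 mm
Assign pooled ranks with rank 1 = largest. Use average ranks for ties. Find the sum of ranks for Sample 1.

17

Sorted (descending): 1420, 1420, 1401, 1401, 1211, 979, 979, 908, 539
The 2 values of 1420 occupy positions 1–2 → average rank (1+2)/2 = 1.5.
The 2 values of 1401 occupy positions 3–4 → average rank (3+4)/2 = 3.5.
The 2 values of 979 occupy positions 6–7 → average rank (6+7)/2 = 6.5.
Sample 1 values → pooled ranks: 979→6.5, 539→9, 1420→1.5
Rank sum = 6.5 + 9 + 1.5 = 17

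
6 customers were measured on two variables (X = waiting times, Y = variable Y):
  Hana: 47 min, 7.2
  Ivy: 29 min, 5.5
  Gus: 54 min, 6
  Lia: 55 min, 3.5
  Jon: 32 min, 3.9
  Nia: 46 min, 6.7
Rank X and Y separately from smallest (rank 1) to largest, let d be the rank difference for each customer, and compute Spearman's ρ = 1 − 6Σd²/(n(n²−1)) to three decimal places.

-0.086

Ranks of variable 1: 4, 1, 5, 6, 2, 3
Ranks of variable 2: 6, 3, 4, 1, 2, 5
d = r₁ − r₂: -2, -2, 1, 5, 0, -2
d²: 4, 4, 1, 25, 0, 4; Σd² = 38
ρ = 1 − 6·38/(6·35) = 1 − 228/210 = -0.086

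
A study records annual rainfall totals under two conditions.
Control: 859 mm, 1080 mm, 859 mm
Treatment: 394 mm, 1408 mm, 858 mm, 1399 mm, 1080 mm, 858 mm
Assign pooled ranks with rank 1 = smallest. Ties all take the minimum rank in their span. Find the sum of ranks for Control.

Sorted (ascending): 394, 858, 858, 859, 859, 1080, 1080, 1399, 1408
The 2 values of 858 occupy positions 2–3 → each gets rank 2.
The 2 values of 859 occupy positions 4–5 → each gets rank 4.
The 2 values of 1080 occupy positions 6–7 → each gets rank 6.
Control values → pooled ranks: 859→4, 1080→6, 859→4
Rank sum = 4 + 6 + 4 = 14

14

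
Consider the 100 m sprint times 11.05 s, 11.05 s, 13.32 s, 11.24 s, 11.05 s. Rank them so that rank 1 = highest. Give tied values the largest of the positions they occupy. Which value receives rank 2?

Sorted (descending): 13.32, 11.24, 11.05, 11.05, 11.05
The 3 values of 11.05 occupy positions 3–5 → each gets rank 5.
Rank 2 → value 11.24.

11.24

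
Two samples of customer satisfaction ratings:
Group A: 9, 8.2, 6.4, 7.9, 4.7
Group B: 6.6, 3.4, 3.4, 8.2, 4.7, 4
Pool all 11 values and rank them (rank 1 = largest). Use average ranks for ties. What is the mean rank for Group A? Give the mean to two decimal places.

Sorted (descending): 9, 8.2, 8.2, 7.9, 6.6, 6.4, 4.7, 4.7, 4, 3.4, 3.4
The 2 values of 8.2 occupy positions 2–3 → average rank (2+3)/2 = 2.5.
The 2 values of 4.7 occupy positions 7–8 → average rank (7+8)/2 = 7.5.
The 2 values of 3.4 occupy positions 10–11 → average rank (10+11)/2 = 10.5.
Group A values → pooled ranks: 9→1, 8.2→2.5, 6.4→6, 7.9→4, 4.7→7.5
Mean rank = (1 + 2.5 + 6 + 4 + 7.5) / 5 = 4.20

4.20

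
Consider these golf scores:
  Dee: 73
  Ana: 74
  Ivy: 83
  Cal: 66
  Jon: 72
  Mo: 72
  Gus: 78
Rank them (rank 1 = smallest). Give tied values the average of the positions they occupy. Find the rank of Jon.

2.5

Sorted (ascending): 66, 72, 72, 73, 74, 78, 83
The 2 values of 72 occupy positions 2–3 → average rank (2+3)/2 = 2.5.
Jon has value 72 → rank 2.5.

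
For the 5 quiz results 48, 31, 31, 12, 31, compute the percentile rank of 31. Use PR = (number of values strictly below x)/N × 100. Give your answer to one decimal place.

N = 5.
Strictly below 31: 1. Equal to 31: 3.
PR = 1/5 × 100 = 20.0

20.0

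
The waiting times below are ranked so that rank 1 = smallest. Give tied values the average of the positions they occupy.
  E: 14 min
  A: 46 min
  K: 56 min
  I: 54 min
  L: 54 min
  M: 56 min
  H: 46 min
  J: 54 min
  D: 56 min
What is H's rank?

2.5

Sorted (ascending): 14, 46, 46, 54, 54, 54, 56, 56, 56
The 2 values of 46 occupy positions 2–3 → average rank (2+3)/2 = 2.5.
The 3 values of 54 occupy positions 4–6 → average rank 5.
The 3 values of 56 occupy positions 7–9 → average rank 8.
H has value 46 min → rank 2.5.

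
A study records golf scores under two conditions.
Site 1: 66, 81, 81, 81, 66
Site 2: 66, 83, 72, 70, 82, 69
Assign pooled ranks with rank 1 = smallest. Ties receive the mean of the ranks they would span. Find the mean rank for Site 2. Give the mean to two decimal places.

6.33

Sorted (ascending): 66, 66, 66, 69, 70, 72, 81, 81, 81, 82, 83
The 3 values of 66 occupy positions 1–3 → average rank 2.
The 3 values of 81 occupy positions 7–9 → average rank 8.
Site 2 values → pooled ranks: 66→2, 83→11, 72→6, 70→5, 82→10, 69→4
Mean rank = (2 + 11 + 6 + 5 + 10 + 4) / 6 = 6.33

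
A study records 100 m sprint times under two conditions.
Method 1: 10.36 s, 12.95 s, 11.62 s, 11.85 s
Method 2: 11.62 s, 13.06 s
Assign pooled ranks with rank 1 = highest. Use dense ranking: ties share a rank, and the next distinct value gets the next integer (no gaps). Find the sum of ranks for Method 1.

14

Sorted (descending): 13.06, 12.95, 11.85, 11.62, 11.62, 10.36
The 2 values of 11.62 share dense rank 4.
Remaining distinct values take the next consecutive integers.
Method 1 values → pooled ranks: 10.36→5, 12.95→2, 11.62→4, 11.85→3
Rank sum = 5 + 2 + 4 + 3 = 14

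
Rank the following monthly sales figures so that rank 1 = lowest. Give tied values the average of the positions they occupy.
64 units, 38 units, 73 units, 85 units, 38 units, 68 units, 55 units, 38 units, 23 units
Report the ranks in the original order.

Sorted (ascending): 23, 38, 38, 38, 55, 64, 68, 73, 85
The 3 values of 38 occupy positions 2–4 → average rank 3.

6, 3, 8, 9, 3, 7, 5, 3, 1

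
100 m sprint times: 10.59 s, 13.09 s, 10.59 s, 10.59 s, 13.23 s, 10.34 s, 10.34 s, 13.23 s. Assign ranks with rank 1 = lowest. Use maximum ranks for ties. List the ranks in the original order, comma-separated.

5, 6, 5, 5, 8, 2, 2, 8

Sorted (ascending): 10.34, 10.34, 10.59, 10.59, 10.59, 13.09, 13.23, 13.23
The 2 values of 10.34 occupy positions 1–2 → each gets rank 2.
The 3 values of 10.59 occupy positions 3–5 → each gets rank 5.
The 2 values of 13.23 occupy positions 7–8 → each gets rank 8.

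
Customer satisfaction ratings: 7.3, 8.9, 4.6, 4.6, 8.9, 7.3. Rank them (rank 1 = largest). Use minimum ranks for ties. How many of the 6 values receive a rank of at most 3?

Sorted (descending): 8.9, 8.9, 7.3, 7.3, 4.6, 4.6
The 2 values of 8.9 occupy positions 1–2 → each gets rank 1.
The 2 values of 7.3 occupy positions 3–4 → each gets rank 3.
The 2 values of 4.6 occupy positions 5–6 → each gets rank 5.
Ranks ≤ 3: {1, 1, 3, 3} → 4 values.

4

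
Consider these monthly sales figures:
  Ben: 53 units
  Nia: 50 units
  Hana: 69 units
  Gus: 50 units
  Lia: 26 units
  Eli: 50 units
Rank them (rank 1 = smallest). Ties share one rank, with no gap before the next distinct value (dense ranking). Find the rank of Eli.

2

Sorted (ascending): 26, 50, 50, 50, 53, 69
The 3 values of 50 share dense rank 2.
Remaining distinct values take the next consecutive integers.
Eli has value 50 units → rank 2.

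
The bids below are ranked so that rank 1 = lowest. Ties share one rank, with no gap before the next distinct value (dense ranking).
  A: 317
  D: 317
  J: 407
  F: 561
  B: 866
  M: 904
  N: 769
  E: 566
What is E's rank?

4

Sorted (ascending): 317, 317, 407, 561, 566, 769, 866, 904
The 2 values of 317 share dense rank 1.
Remaining distinct values take the next consecutive integers.
E has value 566 → rank 4.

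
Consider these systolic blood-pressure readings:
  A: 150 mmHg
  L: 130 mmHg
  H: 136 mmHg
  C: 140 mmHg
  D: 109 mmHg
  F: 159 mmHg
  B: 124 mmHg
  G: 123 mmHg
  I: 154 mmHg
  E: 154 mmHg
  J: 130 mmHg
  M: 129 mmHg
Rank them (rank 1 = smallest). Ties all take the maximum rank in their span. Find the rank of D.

1

Sorted (ascending): 109, 123, 124, 129, 130, 130, 136, 140, 150, 154, 154, 159
The 2 values of 130 occupy positions 5–6 → each gets rank 6.
The 2 values of 154 occupy positions 10–11 → each gets rank 11.
D has value 109 mmHg → rank 1.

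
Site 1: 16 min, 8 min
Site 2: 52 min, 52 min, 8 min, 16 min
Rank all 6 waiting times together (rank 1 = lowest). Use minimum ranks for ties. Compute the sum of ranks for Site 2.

Sorted (ascending): 8, 8, 16, 16, 52, 52
The 2 values of 8 occupy positions 1–2 → each gets rank 1.
The 2 values of 16 occupy positions 3–4 → each gets rank 3.
The 2 values of 52 occupy positions 5–6 → each gets rank 5.
Site 2 values → pooled ranks: 52→5, 52→5, 8→1, 16→3
Rank sum = 5 + 5 + 1 + 3 = 14

14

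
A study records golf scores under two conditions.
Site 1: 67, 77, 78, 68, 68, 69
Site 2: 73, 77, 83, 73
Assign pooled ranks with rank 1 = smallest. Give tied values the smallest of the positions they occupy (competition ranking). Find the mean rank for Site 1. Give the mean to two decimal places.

Sorted (ascending): 67, 68, 68, 69, 73, 73, 77, 77, 78, 83
The 2 values of 68 occupy positions 2–3 → each gets rank 2.
The 2 values of 73 occupy positions 5–6 → each gets rank 5.
The 2 values of 77 occupy positions 7–8 → each gets rank 7.
Site 1 values → pooled ranks: 67→1, 77→7, 78→9, 68→2, 68→2, 69→4
Mean rank = (1 + 7 + 9 + 2 + 2 + 4) / 6 = 4.17

4.17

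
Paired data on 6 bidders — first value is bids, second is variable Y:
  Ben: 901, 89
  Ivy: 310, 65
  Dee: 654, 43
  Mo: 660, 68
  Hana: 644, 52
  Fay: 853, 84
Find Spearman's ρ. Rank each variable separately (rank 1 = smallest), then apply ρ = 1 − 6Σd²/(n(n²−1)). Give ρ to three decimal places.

Ranks of variable 1: 6, 1, 3, 4, 2, 5
Ranks of variable 2: 6, 3, 1, 4, 2, 5
d = r₁ − r₂: 0, -2, 2, 0, 0, 0
d²: 0, 4, 4, 0, 0, 0; Σd² = 8
ρ = 1 − 6·8/(6·35) = 1 − 48/210 = 0.771

0.771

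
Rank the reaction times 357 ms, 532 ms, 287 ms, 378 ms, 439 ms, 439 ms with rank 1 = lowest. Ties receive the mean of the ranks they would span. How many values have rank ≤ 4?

Sorted (ascending): 287, 357, 378, 439, 439, 532
The 2 values of 439 occupy positions 4–5 → average rank (4+5)/2 = 4.5.
Ranks ≤ 4: {1, 2, 3} → 3 values.

3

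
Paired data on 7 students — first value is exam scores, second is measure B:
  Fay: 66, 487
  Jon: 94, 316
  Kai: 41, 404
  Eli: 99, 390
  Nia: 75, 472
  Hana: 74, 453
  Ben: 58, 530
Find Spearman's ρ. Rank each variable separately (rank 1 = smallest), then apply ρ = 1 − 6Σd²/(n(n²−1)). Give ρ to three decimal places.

Ranks of variable 1: 3, 6, 1, 7, 5, 4, 2
Ranks of variable 2: 6, 1, 3, 2, 5, 4, 7
d = r₁ − r₂: -3, 5, -2, 5, 0, 0, -5
d²: 9, 25, 4, 25, 0, 0, 25; Σd² = 88
ρ = 1 − 6·88/(7·48) = 1 − 528/336 = -0.571

-0.571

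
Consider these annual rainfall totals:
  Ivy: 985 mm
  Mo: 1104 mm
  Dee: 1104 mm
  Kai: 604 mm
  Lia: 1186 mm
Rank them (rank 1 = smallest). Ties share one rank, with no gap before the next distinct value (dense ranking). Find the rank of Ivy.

Sorted (ascending): 604, 985, 1104, 1104, 1186
The 2 values of 1104 share dense rank 3.
Remaining distinct values take the next consecutive integers.
Ivy has value 985 mm → rank 2.

2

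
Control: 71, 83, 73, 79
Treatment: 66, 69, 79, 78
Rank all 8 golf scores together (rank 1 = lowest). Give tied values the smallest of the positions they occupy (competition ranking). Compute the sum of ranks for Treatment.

Sorted (ascending): 66, 69, 71, 73, 78, 79, 79, 83
The 2 values of 79 occupy positions 6–7 → each gets rank 6.
Treatment values → pooled ranks: 66→1, 69→2, 79→6, 78→5
Rank sum = 1 + 2 + 6 + 5 = 14

14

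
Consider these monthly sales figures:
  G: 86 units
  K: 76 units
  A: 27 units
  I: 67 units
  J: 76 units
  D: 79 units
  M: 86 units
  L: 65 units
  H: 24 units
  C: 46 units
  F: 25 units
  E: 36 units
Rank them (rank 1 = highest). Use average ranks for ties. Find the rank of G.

1.5

Sorted (descending): 86, 86, 79, 76, 76, 67, 65, 46, 36, 27, 25, 24
The 2 values of 86 occupy positions 1–2 → average rank (1+2)/2 = 1.5.
The 2 values of 76 occupy positions 4–5 → average rank (4+5)/2 = 4.5.
G has value 86 units → rank 1.5.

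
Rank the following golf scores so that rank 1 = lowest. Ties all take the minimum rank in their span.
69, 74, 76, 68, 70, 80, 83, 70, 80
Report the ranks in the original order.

2, 5, 6, 1, 3, 7, 9, 3, 7

Sorted (ascending): 68, 69, 70, 70, 74, 76, 80, 80, 83
The 2 values of 70 occupy positions 3–4 → each gets rank 3.
The 2 values of 80 occupy positions 7–8 → each gets rank 7.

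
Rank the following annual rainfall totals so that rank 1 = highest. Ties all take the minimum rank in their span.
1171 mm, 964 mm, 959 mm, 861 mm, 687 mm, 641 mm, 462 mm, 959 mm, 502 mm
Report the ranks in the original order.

Sorted (descending): 1171, 964, 959, 959, 861, 687, 641, 502, 462
The 2 values of 959 occupy positions 3–4 → each gets rank 3.

1, 2, 3, 5, 6, 7, 9, 3, 8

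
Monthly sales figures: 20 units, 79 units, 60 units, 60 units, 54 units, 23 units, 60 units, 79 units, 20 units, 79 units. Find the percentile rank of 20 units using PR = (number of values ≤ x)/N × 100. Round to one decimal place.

20.0

N = 10.
Strictly below 20: 0. Equal to 20: 2.
PR = 2/10 × 100 = 20.0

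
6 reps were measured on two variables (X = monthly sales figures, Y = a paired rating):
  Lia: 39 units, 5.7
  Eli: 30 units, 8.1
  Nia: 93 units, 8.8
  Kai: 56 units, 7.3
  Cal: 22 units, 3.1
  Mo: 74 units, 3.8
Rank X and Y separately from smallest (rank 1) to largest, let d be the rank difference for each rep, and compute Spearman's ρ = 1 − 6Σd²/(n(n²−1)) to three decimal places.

0.486

Ranks of variable 1: 3, 2, 6, 4, 1, 5
Ranks of variable 2: 3, 5, 6, 4, 1, 2
d = r₁ − r₂: 0, -3, 0, 0, 0, 3
d²: 0, 9, 0, 0, 0, 9; Σd² = 18
ρ = 1 − 6·18/(6·35) = 1 − 108/210 = 0.486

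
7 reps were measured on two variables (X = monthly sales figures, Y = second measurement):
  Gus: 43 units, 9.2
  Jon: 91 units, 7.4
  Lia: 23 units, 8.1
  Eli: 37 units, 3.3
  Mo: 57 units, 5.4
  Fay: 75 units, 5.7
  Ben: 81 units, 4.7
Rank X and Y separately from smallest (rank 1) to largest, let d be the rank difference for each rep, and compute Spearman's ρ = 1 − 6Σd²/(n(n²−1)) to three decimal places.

-0.143

Ranks of variable 1: 3, 7, 1, 2, 4, 5, 6
Ranks of variable 2: 7, 5, 6, 1, 3, 4, 2
d = r₁ − r₂: -4, 2, -5, 1, 1, 1, 4
d²: 16, 4, 25, 1, 1, 1, 16; Σd² = 64
ρ = 1 − 6·64/(7·48) = 1 − 384/336 = -0.143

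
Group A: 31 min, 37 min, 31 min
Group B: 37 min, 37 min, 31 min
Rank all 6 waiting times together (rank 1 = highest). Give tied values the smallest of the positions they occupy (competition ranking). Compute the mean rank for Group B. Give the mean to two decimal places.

Sorted (descending): 37, 37, 37, 31, 31, 31
The 3 values of 37 occupy positions 1–3 → each gets rank 1.
The 3 values of 31 occupy positions 4–6 → each gets rank 4.
Group B values → pooled ranks: 37→1, 37→1, 31→4
Mean rank = (1 + 1 + 4) / 3 = 2.00

2.00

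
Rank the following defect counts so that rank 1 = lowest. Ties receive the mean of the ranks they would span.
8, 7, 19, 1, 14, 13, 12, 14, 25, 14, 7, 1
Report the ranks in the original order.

5, 3.5, 11, 1.5, 9, 7, 6, 9, 12, 9, 3.5, 1.5

Sorted (ascending): 1, 1, 7, 7, 8, 12, 13, 14, 14, 14, 19, 25
The 2 values of 1 occupy positions 1–2 → average rank (1+2)/2 = 1.5.
The 2 values of 7 occupy positions 3–4 → average rank (3+4)/2 = 3.5.
The 3 values of 14 occupy positions 8–10 → average rank 9.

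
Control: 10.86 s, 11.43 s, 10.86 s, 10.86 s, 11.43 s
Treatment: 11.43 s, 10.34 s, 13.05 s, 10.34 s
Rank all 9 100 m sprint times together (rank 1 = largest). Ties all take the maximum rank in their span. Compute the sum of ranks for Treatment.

Sorted (descending): 13.05, 11.43, 11.43, 11.43, 10.86, 10.86, 10.86, 10.34, 10.34
The 3 values of 11.43 occupy positions 2–4 → each gets rank 4.
The 3 values of 10.86 occupy positions 5–7 → each gets rank 7.
The 2 values of 10.34 occupy positions 8–9 → each gets rank 9.
Treatment values → pooled ranks: 11.43→4, 10.34→9, 13.05→1, 10.34→9
Rank sum = 4 + 9 + 1 + 9 = 23

23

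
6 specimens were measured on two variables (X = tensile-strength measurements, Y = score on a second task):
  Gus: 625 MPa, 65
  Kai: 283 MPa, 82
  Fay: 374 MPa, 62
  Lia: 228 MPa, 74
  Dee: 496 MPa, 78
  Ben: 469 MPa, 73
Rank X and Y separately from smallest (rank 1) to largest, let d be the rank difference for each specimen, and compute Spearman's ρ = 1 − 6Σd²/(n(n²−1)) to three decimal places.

-0.314

Ranks of variable 1: 6, 2, 3, 1, 5, 4
Ranks of variable 2: 2, 6, 1, 4, 5, 3
d = r₁ − r₂: 4, -4, 2, -3, 0, 1
d²: 16, 16, 4, 9, 0, 1; Σd² = 46
ρ = 1 − 6·46/(6·35) = 1 − 276/210 = -0.314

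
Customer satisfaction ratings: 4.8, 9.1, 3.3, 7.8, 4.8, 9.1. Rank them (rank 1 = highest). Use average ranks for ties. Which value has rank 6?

Sorted (descending): 9.1, 9.1, 7.8, 4.8, 4.8, 3.3
The 2 values of 9.1 occupy positions 1–2 → average rank (1+2)/2 = 1.5.
The 2 values of 4.8 occupy positions 4–5 → average rank (4+5)/2 = 4.5.
Rank 6 → value 3.3.

3.3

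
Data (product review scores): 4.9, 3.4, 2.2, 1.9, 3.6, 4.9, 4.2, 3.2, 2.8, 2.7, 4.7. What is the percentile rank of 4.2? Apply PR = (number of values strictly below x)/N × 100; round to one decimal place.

63.6

N = 11.
Strictly below 4.2: 7. Equal to 4.2: 1.
PR = 7/11 × 100 = 63.6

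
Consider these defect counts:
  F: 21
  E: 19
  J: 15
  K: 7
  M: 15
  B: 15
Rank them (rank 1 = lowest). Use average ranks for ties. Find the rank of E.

5

Sorted (ascending): 7, 15, 15, 15, 19, 21
The 3 values of 15 occupy positions 2–4 → average rank 3.
E has value 19 → rank 5.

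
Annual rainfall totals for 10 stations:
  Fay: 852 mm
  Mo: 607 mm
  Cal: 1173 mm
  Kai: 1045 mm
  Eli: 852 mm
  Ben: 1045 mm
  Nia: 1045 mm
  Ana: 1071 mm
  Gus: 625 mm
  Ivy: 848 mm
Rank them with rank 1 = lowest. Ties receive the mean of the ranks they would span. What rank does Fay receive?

Sorted (ascending): 607, 625, 848, 852, 852, 1045, 1045, 1045, 1071, 1173
The 2 values of 852 occupy positions 4–5 → average rank (4+5)/2 = 4.5.
The 3 values of 1045 occupy positions 6–8 → average rank 7.
Fay has value 852 mm → rank 4.5.

4.5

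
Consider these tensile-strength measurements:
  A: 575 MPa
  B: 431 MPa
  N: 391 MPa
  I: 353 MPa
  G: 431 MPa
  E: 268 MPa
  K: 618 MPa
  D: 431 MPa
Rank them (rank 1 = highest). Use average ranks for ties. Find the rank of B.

4

Sorted (descending): 618, 575, 431, 431, 431, 391, 353, 268
The 3 values of 431 occupy positions 3–5 → average rank 4.
B has value 431 MPa → rank 4.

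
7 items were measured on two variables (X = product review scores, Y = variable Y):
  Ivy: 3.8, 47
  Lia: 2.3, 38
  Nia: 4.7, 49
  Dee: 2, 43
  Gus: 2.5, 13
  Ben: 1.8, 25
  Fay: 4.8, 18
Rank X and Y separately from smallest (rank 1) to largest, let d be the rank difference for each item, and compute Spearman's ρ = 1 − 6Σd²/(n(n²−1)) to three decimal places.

0.107

Ranks of variable 1: 5, 3, 6, 2, 4, 1, 7
Ranks of variable 2: 6, 4, 7, 5, 1, 3, 2
d = r₁ − r₂: -1, -1, -1, -3, 3, -2, 5
d²: 1, 1, 1, 9, 9, 4, 25; Σd² = 50
ρ = 1 − 6·50/(7·48) = 1 − 300/336 = 0.107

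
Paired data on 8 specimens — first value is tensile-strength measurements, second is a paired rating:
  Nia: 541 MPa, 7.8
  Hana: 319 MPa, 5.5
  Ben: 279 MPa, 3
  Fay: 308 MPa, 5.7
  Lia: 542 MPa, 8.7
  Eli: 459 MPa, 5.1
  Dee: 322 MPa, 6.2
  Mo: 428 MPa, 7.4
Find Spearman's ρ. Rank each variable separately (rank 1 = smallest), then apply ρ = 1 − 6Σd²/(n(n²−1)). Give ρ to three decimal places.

0.738

Ranks of variable 1: 7, 3, 1, 2, 8, 6, 4, 5
Ranks of variable 2: 7, 3, 1, 4, 8, 2, 5, 6
d = r₁ − r₂: 0, 0, 0, -2, 0, 4, -1, -1
d²: 0, 0, 0, 4, 0, 16, 1, 1; Σd² = 22
ρ = 1 − 6·22/(8·63) = 1 − 132/504 = 0.738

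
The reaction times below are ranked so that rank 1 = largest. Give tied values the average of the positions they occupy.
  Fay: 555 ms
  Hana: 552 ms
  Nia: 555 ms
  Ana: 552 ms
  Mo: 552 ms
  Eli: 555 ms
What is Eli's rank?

Sorted (descending): 555, 555, 555, 552, 552, 552
The 3 values of 555 occupy positions 1–3 → average rank 2.
The 3 values of 552 occupy positions 4–6 → average rank 5.
Eli has value 555 ms → rank 2.

2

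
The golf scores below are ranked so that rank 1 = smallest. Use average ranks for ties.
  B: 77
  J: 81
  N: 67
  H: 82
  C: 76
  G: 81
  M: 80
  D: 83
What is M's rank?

4

Sorted (ascending): 67, 76, 77, 80, 81, 81, 82, 83
The 2 values of 81 occupy positions 5–6 → average rank (5+6)/2 = 5.5.
M has value 80 → rank 4.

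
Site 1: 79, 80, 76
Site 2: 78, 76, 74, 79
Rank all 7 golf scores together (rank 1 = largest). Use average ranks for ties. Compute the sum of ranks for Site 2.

Sorted (descending): 80, 79, 79, 78, 76, 76, 74
The 2 values of 79 occupy positions 2–3 → average rank (2+3)/2 = 2.5.
The 2 values of 76 occupy positions 5–6 → average rank (5+6)/2 = 5.5.
Site 2 values → pooled ranks: 78→4, 76→5.5, 74→7, 79→2.5
Rank sum = 4 + 5.5 + 7 + 2.5 = 19

19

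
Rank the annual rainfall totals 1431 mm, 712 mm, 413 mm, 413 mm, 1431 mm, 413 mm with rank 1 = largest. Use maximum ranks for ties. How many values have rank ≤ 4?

Sorted (descending): 1431, 1431, 712, 413, 413, 413
The 2 values of 1431 occupy positions 1–2 → each gets rank 2.
The 3 values of 413 occupy positions 4–6 → each gets rank 6.
Ranks ≤ 4: {2, 2, 3} → 3 values.

3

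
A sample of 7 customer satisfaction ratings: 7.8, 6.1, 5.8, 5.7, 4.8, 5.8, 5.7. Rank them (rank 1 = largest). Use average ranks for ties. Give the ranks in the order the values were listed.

1, 2, 3.5, 5.5, 7, 3.5, 5.5

Sorted (descending): 7.8, 6.1, 5.8, 5.8, 5.7, 5.7, 4.8
The 2 values of 5.8 occupy positions 3–4 → average rank (3+4)/2 = 3.5.
The 2 values of 5.7 occupy positions 5–6 → average rank (5+6)/2 = 5.5.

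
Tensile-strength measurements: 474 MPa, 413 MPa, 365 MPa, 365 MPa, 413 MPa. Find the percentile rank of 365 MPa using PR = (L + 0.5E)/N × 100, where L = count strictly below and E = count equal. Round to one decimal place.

20.0

N = 5.
Strictly below 365: 0. Equal to 365: 2.
PR = (0 + 0.5·2)/5 × 100 = 20.0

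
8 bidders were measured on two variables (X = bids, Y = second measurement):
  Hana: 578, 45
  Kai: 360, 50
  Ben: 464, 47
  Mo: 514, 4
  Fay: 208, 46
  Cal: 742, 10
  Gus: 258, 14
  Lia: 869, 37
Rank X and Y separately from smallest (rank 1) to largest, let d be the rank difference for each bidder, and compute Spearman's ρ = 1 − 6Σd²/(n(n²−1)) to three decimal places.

-0.405

Ranks of variable 1: 6, 3, 4, 5, 1, 7, 2, 8
Ranks of variable 2: 5, 8, 7, 1, 6, 2, 3, 4
d = r₁ − r₂: 1, -5, -3, 4, -5, 5, -1, 4
d²: 1, 25, 9, 16, 25, 25, 1, 16; Σd² = 118
ρ = 1 − 6·118/(8·63) = 1 − 708/504 = -0.405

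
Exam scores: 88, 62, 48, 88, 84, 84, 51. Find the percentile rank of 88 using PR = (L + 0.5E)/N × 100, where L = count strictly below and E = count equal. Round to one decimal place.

N = 7.
Strictly below 88: 5. Equal to 88: 2.
PR = (5 + 0.5·2)/7 × 100 = 85.7

85.7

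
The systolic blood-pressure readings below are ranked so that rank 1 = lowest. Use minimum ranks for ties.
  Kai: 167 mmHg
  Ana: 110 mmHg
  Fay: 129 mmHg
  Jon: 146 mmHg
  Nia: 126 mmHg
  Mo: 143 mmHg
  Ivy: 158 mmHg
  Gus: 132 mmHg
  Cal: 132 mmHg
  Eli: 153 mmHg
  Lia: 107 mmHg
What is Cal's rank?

5

Sorted (ascending): 107, 110, 126, 129, 132, 132, 143, 146, 153, 158, 167
The 2 values of 132 occupy positions 5–6 → each gets rank 5.
Cal has value 132 mmHg → rank 5.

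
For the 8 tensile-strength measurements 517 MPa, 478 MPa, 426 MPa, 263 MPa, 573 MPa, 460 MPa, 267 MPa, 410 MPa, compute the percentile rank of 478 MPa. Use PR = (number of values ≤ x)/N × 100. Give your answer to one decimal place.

N = 8.
Strictly below 478: 5. Equal to 478: 1.
PR = 6/8 × 100 = 75.0

75.0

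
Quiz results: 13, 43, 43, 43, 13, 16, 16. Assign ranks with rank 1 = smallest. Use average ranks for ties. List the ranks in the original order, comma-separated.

1.5, 6, 6, 6, 1.5, 3.5, 3.5

Sorted (ascending): 13, 13, 16, 16, 43, 43, 43
The 2 values of 13 occupy positions 1–2 → average rank (1+2)/2 = 1.5.
The 2 values of 16 occupy positions 3–4 → average rank (3+4)/2 = 3.5.
The 3 values of 43 occupy positions 5–7 → average rank 6.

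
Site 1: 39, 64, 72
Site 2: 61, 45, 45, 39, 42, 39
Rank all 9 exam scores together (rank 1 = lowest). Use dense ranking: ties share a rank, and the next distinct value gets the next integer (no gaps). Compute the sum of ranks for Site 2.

14

Sorted (ascending): 39, 39, 39, 42, 45, 45, 61, 64, 72
The 3 values of 39 share dense rank 1.
The 2 values of 45 share dense rank 3.
Remaining distinct values take the next consecutive integers.
Site 2 values → pooled ranks: 61→4, 45→3, 45→3, 39→1, 42→2, 39→1
Rank sum = 4 + 3 + 3 + 1 + 2 + 1 = 14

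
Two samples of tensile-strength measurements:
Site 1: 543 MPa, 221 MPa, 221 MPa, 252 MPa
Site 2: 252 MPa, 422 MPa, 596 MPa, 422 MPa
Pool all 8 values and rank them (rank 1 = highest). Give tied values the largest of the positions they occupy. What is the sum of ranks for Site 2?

15

Sorted (descending): 596, 543, 422, 422, 252, 252, 221, 221
The 2 values of 422 occupy positions 3–4 → each gets rank 4.
The 2 values of 252 occupy positions 5–6 → each gets rank 6.
The 2 values of 221 occupy positions 7–8 → each gets rank 8.
Site 2 values → pooled ranks: 252→6, 422→4, 596→1, 422→4
Rank sum = 6 + 4 + 1 + 4 = 15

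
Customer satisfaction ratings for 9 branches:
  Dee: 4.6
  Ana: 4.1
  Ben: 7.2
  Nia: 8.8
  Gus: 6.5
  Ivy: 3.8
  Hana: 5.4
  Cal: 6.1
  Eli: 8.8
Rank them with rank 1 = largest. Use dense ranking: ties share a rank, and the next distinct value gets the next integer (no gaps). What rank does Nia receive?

Sorted (descending): 8.8, 8.8, 7.2, 6.5, 6.1, 5.4, 4.6, 4.1, 3.8
The 2 values of 8.8 share dense rank 1.
Remaining distinct values take the next consecutive integers.
Nia has value 8.8 → rank 1.

1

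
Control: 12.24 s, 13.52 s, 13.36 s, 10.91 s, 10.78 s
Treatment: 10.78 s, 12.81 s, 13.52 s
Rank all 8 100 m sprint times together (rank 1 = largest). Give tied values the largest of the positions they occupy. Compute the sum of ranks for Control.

Sorted (descending): 13.52, 13.52, 13.36, 12.81, 12.24, 10.91, 10.78, 10.78
The 2 values of 13.52 occupy positions 1–2 → each gets rank 2.
The 2 values of 10.78 occupy positions 7–8 → each gets rank 8.
Control values → pooled ranks: 12.24→5, 13.52→2, 13.36→3, 10.91→6, 10.78→8
Rank sum = 5 + 2 + 3 + 6 + 8 = 24

24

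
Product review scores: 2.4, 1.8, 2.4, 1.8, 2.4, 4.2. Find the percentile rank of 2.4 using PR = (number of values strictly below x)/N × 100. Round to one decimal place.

33.3

N = 6.
Strictly below 2.4: 2. Equal to 2.4: 3.
PR = 2/6 × 100 = 33.3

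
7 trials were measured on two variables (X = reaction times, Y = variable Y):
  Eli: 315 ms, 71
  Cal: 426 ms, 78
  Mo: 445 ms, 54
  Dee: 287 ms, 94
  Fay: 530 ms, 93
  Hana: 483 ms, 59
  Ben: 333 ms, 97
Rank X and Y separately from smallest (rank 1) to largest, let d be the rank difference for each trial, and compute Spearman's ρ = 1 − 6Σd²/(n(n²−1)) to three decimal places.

Ranks of variable 1: 2, 4, 5, 1, 7, 6, 3
Ranks of variable 2: 3, 4, 1, 6, 5, 2, 7
d = r₁ − r₂: -1, 0, 4, -5, 2, 4, -4
d²: 1, 0, 16, 25, 4, 16, 16; Σd² = 78
ρ = 1 − 6·78/(7·48) = 1 − 468/336 = -0.393

-0.393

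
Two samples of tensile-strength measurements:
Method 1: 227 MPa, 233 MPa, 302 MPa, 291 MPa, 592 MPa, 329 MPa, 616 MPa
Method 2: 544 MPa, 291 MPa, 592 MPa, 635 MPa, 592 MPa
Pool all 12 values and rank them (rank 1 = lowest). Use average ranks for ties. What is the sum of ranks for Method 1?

Sorted (ascending): 227, 233, 291, 291, 302, 329, 544, 592, 592, 592, 616, 635
The 2 values of 291 occupy positions 3–4 → average rank (3+4)/2 = 3.5.
The 3 values of 592 occupy positions 8–10 → average rank 9.
Method 1 values → pooled ranks: 227→1, 233→2, 302→5, 291→3.5, 592→9, 329→6, 616→11
Rank sum = 1 + 2 + 5 + 3.5 + 9 + 6 + 11 = 37.5

37.5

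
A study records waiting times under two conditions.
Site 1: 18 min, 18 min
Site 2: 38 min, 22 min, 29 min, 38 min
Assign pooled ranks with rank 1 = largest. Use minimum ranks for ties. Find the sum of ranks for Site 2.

Sorted (descending): 38, 38, 29, 22, 18, 18
The 2 values of 38 occupy positions 1–2 → each gets rank 1.
The 2 values of 18 occupy positions 5–6 → each gets rank 5.
Site 2 values → pooled ranks: 38→1, 22→4, 29→3, 38→1
Rank sum = 1 + 4 + 3 + 1 = 9

9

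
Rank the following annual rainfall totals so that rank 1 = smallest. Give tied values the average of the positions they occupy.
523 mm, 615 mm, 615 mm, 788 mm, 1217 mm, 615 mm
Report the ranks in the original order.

1, 3, 3, 5, 6, 3

Sorted (ascending): 523, 615, 615, 615, 788, 1217
The 3 values of 615 occupy positions 2–4 → average rank 3.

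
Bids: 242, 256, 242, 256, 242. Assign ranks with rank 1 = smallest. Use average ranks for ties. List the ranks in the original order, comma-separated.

Sorted (ascending): 242, 242, 242, 256, 256
The 3 values of 242 occupy positions 1–3 → average rank 2.
The 2 values of 256 occupy positions 4–5 → average rank (4+5)/2 = 4.5.

2, 4.5, 2, 4.5, 2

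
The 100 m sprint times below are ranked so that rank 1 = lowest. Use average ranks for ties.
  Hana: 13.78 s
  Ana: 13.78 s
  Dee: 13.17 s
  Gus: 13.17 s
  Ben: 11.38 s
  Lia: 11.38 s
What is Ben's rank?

Sorted (ascending): 11.38, 11.38, 13.17, 13.17, 13.78, 13.78
The 2 values of 11.38 occupy positions 1–2 → average rank (1+2)/2 = 1.5.
The 2 values of 13.17 occupy positions 3–4 → average rank (3+4)/2 = 3.5.
The 2 values of 13.78 occupy positions 5–6 → average rank (5+6)/2 = 5.5.
Ben has value 11.38 s → rank 1.5.

1.5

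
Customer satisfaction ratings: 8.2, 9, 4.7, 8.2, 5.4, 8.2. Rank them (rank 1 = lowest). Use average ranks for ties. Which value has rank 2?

5.4

Sorted (ascending): 4.7, 5.4, 8.2, 8.2, 8.2, 9
The 3 values of 8.2 occupy positions 3–5 → average rank 4.
Rank 2 → value 5.4.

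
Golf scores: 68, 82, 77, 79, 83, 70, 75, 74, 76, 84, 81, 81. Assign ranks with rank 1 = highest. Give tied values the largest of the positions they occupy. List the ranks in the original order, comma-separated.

Sorted (descending): 84, 83, 82, 81, 81, 79, 77, 76, 75, 74, 70, 68
The 2 values of 81 occupy positions 4–5 → each gets rank 5.

12, 3, 7, 6, 2, 11, 9, 10, 8, 1, 5, 5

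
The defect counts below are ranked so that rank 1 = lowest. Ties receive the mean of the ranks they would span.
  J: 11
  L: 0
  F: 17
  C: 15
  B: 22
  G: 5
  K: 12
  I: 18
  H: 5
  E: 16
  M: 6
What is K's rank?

6

Sorted (ascending): 0, 5, 5, 6, 11, 12, 15, 16, 17, 18, 22
The 2 values of 5 occupy positions 2–3 → average rank (2+3)/2 = 2.5.
K has value 12 → rank 6.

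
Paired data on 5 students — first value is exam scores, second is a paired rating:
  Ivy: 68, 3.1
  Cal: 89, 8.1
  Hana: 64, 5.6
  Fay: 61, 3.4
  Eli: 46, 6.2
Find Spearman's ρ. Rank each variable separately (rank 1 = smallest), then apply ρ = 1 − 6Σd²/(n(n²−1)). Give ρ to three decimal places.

Ranks of variable 1: 4, 5, 3, 2, 1
Ranks of variable 2: 1, 5, 3, 2, 4
d = r₁ − r₂: 3, 0, 0, 0, -3
d²: 9, 0, 0, 0, 9; Σd² = 18
ρ = 1 − 6·18/(5·24) = 1 − 108/120 = 0.100

0.100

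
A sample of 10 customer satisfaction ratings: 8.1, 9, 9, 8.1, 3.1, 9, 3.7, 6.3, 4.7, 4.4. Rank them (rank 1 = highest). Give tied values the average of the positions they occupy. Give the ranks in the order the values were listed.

Sorted (descending): 9, 9, 9, 8.1, 8.1, 6.3, 4.7, 4.4, 3.7, 3.1
The 3 values of 9 occupy positions 1–3 → average rank 2.
The 2 values of 8.1 occupy positions 4–5 → average rank (4+5)/2 = 4.5.

4.5, 2, 2, 4.5, 10, 2, 9, 6, 7, 8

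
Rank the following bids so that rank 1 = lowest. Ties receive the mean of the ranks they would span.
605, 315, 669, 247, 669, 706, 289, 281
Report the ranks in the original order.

5, 4, 6.5, 1, 6.5, 8, 3, 2

Sorted (ascending): 247, 281, 289, 315, 605, 669, 669, 706
The 2 values of 669 occupy positions 6–7 → average rank (6+7)/2 = 6.5.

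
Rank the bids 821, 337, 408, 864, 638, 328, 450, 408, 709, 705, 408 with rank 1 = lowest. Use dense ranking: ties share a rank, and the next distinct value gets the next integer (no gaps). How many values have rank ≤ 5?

Sorted (ascending): 328, 337, 408, 408, 408, 450, 638, 705, 709, 821, 864
The 3 values of 408 share dense rank 3.
Remaining distinct values take the next consecutive integers.
Ranks ≤ 5: {1, 2, 3, 3, 3, 4, 5} → 7 values.

7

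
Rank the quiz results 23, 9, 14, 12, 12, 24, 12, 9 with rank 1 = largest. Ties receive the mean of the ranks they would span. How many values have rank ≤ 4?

Sorted (descending): 24, 23, 14, 12, 12, 12, 9, 9
The 3 values of 12 occupy positions 4–6 → average rank 5.
The 2 values of 9 occupy positions 7–8 → average rank (7+8)/2 = 7.5.
Ranks ≤ 4: {1, 2, 3} → 3 values.

3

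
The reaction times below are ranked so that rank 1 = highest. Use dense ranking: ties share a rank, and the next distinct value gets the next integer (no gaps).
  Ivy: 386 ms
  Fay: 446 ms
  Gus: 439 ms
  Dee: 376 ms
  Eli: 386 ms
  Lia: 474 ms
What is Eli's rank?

Sorted (descending): 474, 446, 439, 386, 386, 376
The 2 values of 386 share dense rank 4.
Remaining distinct values take the next consecutive integers.
Eli has value 386 ms → rank 4.

4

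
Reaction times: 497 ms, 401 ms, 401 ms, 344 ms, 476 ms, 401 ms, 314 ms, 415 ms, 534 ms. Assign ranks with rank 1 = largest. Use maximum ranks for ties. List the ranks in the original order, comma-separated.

2, 7, 7, 8, 3, 7, 9, 4, 1

Sorted (descending): 534, 497, 476, 415, 401, 401, 401, 344, 314
The 3 values of 401 occupy positions 5–7 → each gets rank 7.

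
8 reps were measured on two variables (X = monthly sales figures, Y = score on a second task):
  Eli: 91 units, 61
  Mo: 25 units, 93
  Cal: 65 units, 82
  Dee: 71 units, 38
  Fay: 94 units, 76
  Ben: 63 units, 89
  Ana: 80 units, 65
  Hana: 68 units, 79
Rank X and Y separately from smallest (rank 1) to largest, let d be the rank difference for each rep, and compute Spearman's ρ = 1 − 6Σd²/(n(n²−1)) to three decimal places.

Ranks of variable 1: 7, 1, 3, 5, 8, 2, 6, 4
Ranks of variable 2: 2, 8, 6, 1, 4, 7, 3, 5
d = r₁ − r₂: 5, -7, -3, 4, 4, -5, 3, -1
d²: 25, 49, 9, 16, 16, 25, 9, 1; Σd² = 150
ρ = 1 − 6·150/(8·63) = 1 − 900/504 = -0.786

-0.786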